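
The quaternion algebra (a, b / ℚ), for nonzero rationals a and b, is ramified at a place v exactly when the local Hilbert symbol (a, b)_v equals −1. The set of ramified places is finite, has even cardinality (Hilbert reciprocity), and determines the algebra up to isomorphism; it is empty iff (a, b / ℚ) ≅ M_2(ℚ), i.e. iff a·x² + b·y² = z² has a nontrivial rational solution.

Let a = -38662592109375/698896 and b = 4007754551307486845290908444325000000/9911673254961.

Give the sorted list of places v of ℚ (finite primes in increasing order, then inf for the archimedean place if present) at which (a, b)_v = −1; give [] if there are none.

Mod squares: a ≡ -10695, b ≡ 13241893. Check v ∈ {∞, 2, 3, 5, 7, 11, 13, 17, 19, 23, 29, 31, 37, 41, 43}.
v=29: a=29^0·(≡20), b=29^3·(≡3) mod 29; (20|29)=+1, (3|29)=-1; (−1)^{0·3·14}·(+1)^3·(-1)^0 = +1.
v=19: a=19^-2·(≡14), b=19^-6·(≡18) mod 19; (14|19)=-1, (18|19)=-1; (−1)^{-2·-6·9}·(-1)^-6·(-1)^-2 = +1.
v=7: a=7^0·(≡2), b=7^1·(≡3) mod 7; (2|7)=+1, (3|7)=-1; (−1)^{0·1·3}·(+1)^1·(-1)^0 = +1.
v=31: a=31^1·(≡30), b=31^2·(≡6) mod 31; (30|31)=-1, (6|31)=-1; (−1)^{1·2·15}·(-1)^2·(-1)^1 = -1.
v=3: a=3^1·(≡2), b=3^-6·(≡1) mod 3; (2|3)=-1, (1|3)=+1; (−1)^{1·-6·1}·(-1)^-6·(+1)^1 = +1.
v=23: a=23^1·(≡9), b=23^4·(≡15) mod 23; (9|23)=+1, (15|23)=-1; (−1)^{1·4·11}·(+1)^4·(-1)^1 = -1.
v=37: a=37^2·(≡31), b=37^5·(≡33) mod 37; (31|37)=-1, (33|37)=+1; (−1)^{2·5·18}·(-1)^5·(+1)^2 = -1.
v=2: v_2(a)=-4, v_2(b)=6; units ≡ 1, 5 (mod 8); ε·ε+αω+βω = 0·0+-4·1+6·0 ≡ 0  ⇒  (a,b)_2 = +1.
v=11: a=11^-2·(≡8), b=11^0·(≡9) mod 11; (8|11)=-1, (9|11)=+1; (−1)^{-2·0·5}·(-1)^0·(+1)^-2 = +1.
v=17: a=17^0·(≡4), b=17^-2·(≡13) mod 17; (4|17)=+1, (13|17)=+1; (−1)^{0·-2·8}·(+1)^-2·(+1)^0 = +1.
v=13: a=13^2·(≡12), b=13^4·(≡11) mod 13; (12|13)=+1, (11|13)=-1; (−1)^{2·4·6}·(+1)^4·(-1)^2 = +1.
v=41: a=41^0·(≡28), b=41^1·(≡4) mod 41; (28|41)=-1, (4|41)=+1; (−1)^{0·1·20}·(-1)^1·(+1)^0 = -1.
v=43: a=43^0·(≡7), b=43^1·(≡20) mod 43; (7|43)=-1, (20|43)=-1; (−1)^{0·1·21}·(-1)^1·(-1)^0 = -1.
v=∞: -10695 < 0 and 13241893 > 0  ⇒  (a,b)_∞ = +1.
v=5: a=5^7·(≡1), b=5^8·(≡2) mod 5; (1|5)=+1, (2|5)=-1; (−1)^{7·8·2}·(+1)^8·(-1)^7 = -1.
|Ram(-10695, 13241893)| = 6, even; anisotropic at {5, 23, 31, 37, 41, 43}.

[5, 23, 31, 37, 41, 43]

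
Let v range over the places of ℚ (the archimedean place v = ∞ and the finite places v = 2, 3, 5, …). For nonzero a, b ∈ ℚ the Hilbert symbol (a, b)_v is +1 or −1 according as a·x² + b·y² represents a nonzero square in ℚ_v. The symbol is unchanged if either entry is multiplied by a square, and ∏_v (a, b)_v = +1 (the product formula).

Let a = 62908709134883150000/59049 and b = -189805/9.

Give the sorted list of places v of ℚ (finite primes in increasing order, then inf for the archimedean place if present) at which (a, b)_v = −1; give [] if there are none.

Mod squares: a ≡ 4365515, b ≡ -189805. Check v ∈ {∞, 2, 3, 5, 7, 11, 17, 23, 29}.
v=23: a=23^1·(≡18), b=23^0·(≡22) mod 23; (18|23)=+1, (22|23)=-1; (−1)^{1·0·11}·(+1)^0·(-1)^1 = -1.
v=11: a=11^3·(≡8), b=11^1·(≡9) mod 11; (8|11)=-1, (9|11)=+1; (−1)^{3·1·5}·(-1)^1·(+1)^3 = +1.
v=29: a=29^3·(≡6), b=29^1·(≡1) mod 29; (6|29)=+1, (1|29)=+1; (−1)^{3·1·14}·(+1)^1·(+1)^3 = +1.
v=2: v_2(a)=4, v_2(b)=0; units ≡ 3, 3 (mod 8); ε·ε+αω+βω = 1·1+4·1+0·1 ≡ 1  ⇒  (a,b)_2 = -1.
v=5: a=5^5·(≡2), b=5^1·(≡1) mod 5; (2|5)=-1, (1|5)=+1; (−1)^{5·1·2}·(-1)^1·(+1)^5 = -1.
v=17: a=17^3·(≡10), b=17^1·(≡8) mod 17; (10|17)=-1, (8|17)=+1; (−1)^{3·1·8}·(-1)^1·(+1)^3 = -1.
v=7: a=7^3·(≡4), b=7^1·(≡5) mod 7; (4|7)=+1, (5|7)=-1; (−1)^{3·1·3}·(+1)^1·(-1)^3 = +1.
v=3: a=3^-10·(≡2), b=3^-2·(≡2) mod 3; (2|3)=-1, (2|3)=-1; (−1)^{-10·-2·1}·(-1)^-2·(-1)^-10 = +1.
v=∞: 4365515 > 0 and -189805 < 0  ⇒  (a,b)_∞ = +1.
|Ram(4365515, -189805)| = 4, even; anisotropic at {2, 5, 17, 23}.

[2, 5, 17, 23]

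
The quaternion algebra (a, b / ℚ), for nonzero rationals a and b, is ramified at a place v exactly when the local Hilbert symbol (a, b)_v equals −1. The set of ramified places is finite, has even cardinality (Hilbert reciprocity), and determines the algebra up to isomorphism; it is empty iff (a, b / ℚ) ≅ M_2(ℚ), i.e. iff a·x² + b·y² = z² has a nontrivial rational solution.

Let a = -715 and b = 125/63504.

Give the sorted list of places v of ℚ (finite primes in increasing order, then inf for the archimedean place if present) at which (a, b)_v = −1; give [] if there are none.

(a, b) ≡ (-715, 5) mod (ℚ^×)²; places V = {2, 3, 5, 7, 11, 13, ∞}.
(a,b)_11: α=1, u≡1; β=0, v≡4 (mod 11); (1|11)=+1, (4|11)=+1; sign (−1)^0·+1^0·+1^1 = +1.
(a,b)_∞: sgn(-715)=−, sgn(5)=+, so +1.
(a,b)_13: α=1, u≡10; β=0, v≡5 (mod 13); (10|13)=+1, (5|13)=-1; sign (−1)^0·+1^0·-1^1 = -1.
(a,b)_2: α=0, β=-4; u≡5, v≡5 (mod 8); ε(u)ε(v)=0·0, αω(v)=0·1, βω(u)=-4·1; sum ≡ 0  ⇒  +1.
(a,b)_7: α=0, u≡6; β=-2, v≡6 (mod 7); (6|7)=-1, (6|7)=-1; sign (−1)^0·-1^-2·-1^0 = +1.
(a,b)_3: α=0, u≡2; β=-4, v≡2 (mod 3); (2|3)=-1, (2|3)=-1; sign (−1)^0·-1^-4·-1^0 = +1.
(a,b)_5: α=1, u≡2; β=3, v≡4 (mod 5); (2|5)=-1, (4|5)=+1; sign (−1)^0·-1^3·+1^1 = -1.
|Ram(-715, 5)| = 2, even; anisotropic at {5, 13}.

[5, 13]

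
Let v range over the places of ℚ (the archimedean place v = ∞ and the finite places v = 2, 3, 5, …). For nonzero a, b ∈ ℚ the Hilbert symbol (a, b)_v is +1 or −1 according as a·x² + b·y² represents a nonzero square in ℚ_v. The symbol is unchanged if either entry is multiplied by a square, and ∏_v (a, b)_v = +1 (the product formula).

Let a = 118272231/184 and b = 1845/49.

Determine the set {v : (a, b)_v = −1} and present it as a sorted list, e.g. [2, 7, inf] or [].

(a, b) ≡ (152306, 205) mod (ℚ^×)²; places V = {2, 3, 5, 7, 11, 23, 41, 43, ∞}.
(a,b)_11: α=1, u≡2; β=0, v≡6 (mod 11); (2|11)=-1, (6|11)=-1; sign (−1)^0·-1^0·-1^1 = -1.
(a,b)_41: α=0, u≡36; β=1, v≡21 (mod 41); (36|41)=+1, (21|41)=+1; sign (−1)^0·+1^1·+1^0 = +1.
(a,b)_5: α=0, u≡4; β=1, v≡1 (mod 5); (4|5)=+1, (1|5)=+1; sign (−1)^0·+1^1·+1^0 = +1.
(a,b)_3: α=6, u≡2; β=2, v≡1 (mod 3); (2|3)=-1, (1|3)=+1; sign (−1)^0·-1^2·+1^6 = +1.
(a,b)_∞: sgn(152306)=+, sgn(205)=+, so +1.
(a,b)_7: α=3, u≡2; β=-2, v≡4 (mod 7); (2|7)=+1, (4|7)=+1; sign (−1)^0·+1^-2·+1^3 = +1.
(a,b)_2: α=-3, β=0; u≡1, v≡5 (mod 8); ε(u)ε(v)=0·0, αω(v)=-3·1, βω(u)=0·0; sum ≡ 1  ⇒  -1.
(a,b)_23: α=-1, u≡17; β=0, v≡17 (mod 23); (17|23)=-1, (17|23)=-1; sign (−1)^0·-1^0·-1^-1 = -1.
(a,b)_43: α=1, u≡9; β=0, v≡28 (mod 43); (9|43)=+1, (28|43)=-1; sign (−1)^0·+1^0·-1^1 = -1.
(152306, 205 / ℚ) ramifies at {2, 11, 23, 43}: a division algebra.

[2, 11, 23, 43]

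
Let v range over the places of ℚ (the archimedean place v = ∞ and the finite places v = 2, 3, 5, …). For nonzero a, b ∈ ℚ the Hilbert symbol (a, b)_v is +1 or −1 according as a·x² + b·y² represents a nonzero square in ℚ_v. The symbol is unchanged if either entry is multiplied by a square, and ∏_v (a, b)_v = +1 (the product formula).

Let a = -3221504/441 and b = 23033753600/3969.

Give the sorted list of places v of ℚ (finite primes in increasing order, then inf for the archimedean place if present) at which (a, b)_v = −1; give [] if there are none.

[11, 13]

Mod squares: a ≡ -26, b ≡ 11. Check v ∈ {∞, 2, 3, 5, 7, 11, 13}.
v=7: a=7^-2·(≡4), b=7^-2·(≡1) mod 7; (4|7)=+1, (1|7)=+1; (−1)^{-2·-2·3}·(+1)^-2·(+1)^-2 = +1.
v=13: a=13^1·(≡2), b=13^2·(≡2) mod 13; (2|13)=-1, (2|13)=-1; (−1)^{1·2·6}·(-1)^2·(-1)^1 = -1.
v=2: v_2(a)=11, v_2(b)=12; units ≡ 3, 3 (mod 8); ε·ε+αω+βω = 1·1+11·1+12·1 ≡ 0  ⇒  (a,b)_2 = +1.
v=3: a=3^-2·(≡1), b=3^-4·(≡2) mod 3; (1|3)=+1, (2|3)=-1; (−1)^{-2·-4·1}·(+1)^-4·(-1)^-2 = +1.
v=∞: -26 < 0 and 11 > 0  ⇒  (a,b)_∞ = +1.
v=5: a=5^0·(≡1), b=5^2·(≡1) mod 5; (1|5)=+1, (1|5)=+1; (−1)^{0·2·2}·(+1)^2·(+1)^0 = +1.
v=11: a=11^2·(≡7), b=11^3·(≡9) mod 11; (7|11)=-1, (9|11)=+1; (−1)^{2·3·5}·(-1)^3·(+1)^2 = -1.
|Ram(-26, 11)| = 2, even; anisotropic at {11, 13}.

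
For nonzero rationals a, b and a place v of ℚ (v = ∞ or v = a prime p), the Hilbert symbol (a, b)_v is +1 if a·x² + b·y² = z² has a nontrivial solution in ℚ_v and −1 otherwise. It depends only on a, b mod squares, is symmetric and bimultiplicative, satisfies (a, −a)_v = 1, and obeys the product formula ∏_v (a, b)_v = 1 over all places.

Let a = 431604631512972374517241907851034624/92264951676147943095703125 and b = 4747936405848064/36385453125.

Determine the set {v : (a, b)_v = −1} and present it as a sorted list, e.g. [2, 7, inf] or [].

[3, 13]

Mod squares: a ≡ 8177, b ≡ 257439. Check v ∈ {∞, 2, 3, 5, 7, 11, 13, 17, 23, 31, 37, 41}.
v=5: a=5^-10·(≡3), b=5^-6·(≡1) mod 5; (3|5)=-1, (1|5)=+1; (−1)^{-10·-6·2}·(-1)^-6·(+1)^-10 = +1.
v=41: a=41^2·(≡2), b=41^1·(≡12) mod 41; (2|41)=+1, (12|41)=-1; (−1)^{2·1·20}·(+1)^1·(-1)^2 = +1.
v=31: a=31^-2·(≡22), b=31^0·(≡30) mod 31; (22|31)=-1, (30|31)=-1; (−1)^{-2·0·15}·(-1)^0·(-1)^-2 = +1.
v=2: v_2(a)=32, v_2(b)=16; units ≡ 1, 7 (mod 8); ε·ε+αω+βω = 0·1+32·0+16·0 ≡ 0  ⇒  (a,b)_2 = +1.
v=13: a=13^5·(≡2), b=13^3·(≡12) mod 13; (2|13)=-1, (12|13)=+1; (−1)^{5·3·6}·(-1)^3·(+1)^5 = -1.
v=17: a=17^5·(≡3), b=17^2·(≡13) mod 17; (3|17)=-1, (13|17)=+1; (−1)^{5·2·8}·(-1)^2·(+1)^5 = +1.
v=3: a=3^-10·(≡2), b=3^-5·(≡1) mod 3; (2|3)=-1, (1|3)=+1; (−1)^{-10·-5·1}·(-1)^-5·(+1)^-10 = -1.
v=7: a=7^-4·(≡1), b=7^-1·(≡5) mod 7; (1|7)=+1, (5|7)=-1; (−1)^{-4·-1·3}·(+1)^-1·(-1)^-4 = +1.
v=23: a=23^2·(≡18), b=23^1·(≡19) mod 23; (18|23)=+1, (19|23)=-1; (−1)^{2·1·11}·(+1)^1·(-1)^2 = +1.
v=∞: 8177 > 0 and 257439 > 0  ⇒  (a,b)_∞ = +1.
v=37: a=37^-5·(≡26), b=37^-2·(≡33) mod 37; (26|37)=+1, (33|37)=+1; (−1)^{-5·-2·18}·(+1)^-2·(+1)^-5 = +1.
v=11: a=11^8·(≡3), b=11^2·(≡10) mod 11; (3|11)=+1, (10|11)=-1; (−1)^{8·2·5}·(+1)^2·(-1)^8 = +1.
|Ram(8177, 257439)| = 2, even; anisotropic at {3, 13}.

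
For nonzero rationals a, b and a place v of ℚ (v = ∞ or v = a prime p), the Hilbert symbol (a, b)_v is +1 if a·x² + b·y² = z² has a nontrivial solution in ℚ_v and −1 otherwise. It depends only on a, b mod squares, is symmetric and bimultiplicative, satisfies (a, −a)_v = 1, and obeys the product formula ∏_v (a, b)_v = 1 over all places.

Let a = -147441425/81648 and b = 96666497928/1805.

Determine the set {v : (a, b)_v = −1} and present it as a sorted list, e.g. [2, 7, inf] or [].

(a, b) ≡ (-119, 5610) mod (ℚ^×)²; places V = {2, 3, 5, 7, 11, 13, 17, 19, 31, ∞}.
(a,b)_5: α=2, u≡1; β=-1, v≡3 (mod 5); (1|5)=+1, (3|5)=-1; sign (−1)^0·+1^-1·-1^2 = +1.
(a,b)_13: α=0, u≡8; β=2, v≡11 (mod 13); (8|13)=-1, (11|13)=-1; sign (−1)^0·-1^2·-1^0 = +1.
(a,b)_3: α=-6, u≡1; β=3, v≡1 (mod 3); (1|3)=+1, (1|3)=+1; sign (−1)^0·+1^3·+1^-6 = +1.
(a,b)_7: α=-1, u≡1; β=2, v≡3 (mod 7); (1|7)=+1, (3|7)=-1; sign (−1)^0·+1^2·-1^-1 = -1.
(a,b)_19: α=2, u≡15; β=-2, v≡1 (mod 19); (15|19)=-1, (1|19)=+1; sign (−1)^0·-1^-2·+1^2 = +1.
(a,b)_2: α=-4, β=3; u≡1, v≡5 (mod 8); ε(u)ε(v)=0·0, αω(v)=-4·1, βω(u)=3·0; sum ≡ 0  ⇒  +1.
(a,b)_∞: sgn(-119)=−, sgn(5610)=+, so +1.
(a,b)_31: α=2, u≡1; β=0, v≡12 (mod 31); (1|31)=+1, (12|31)=-1; sign (−1)^0·+1^0·-1^2 = +1.
(a,b)_11: α=0, u≡2; β=1, v≡1 (mod 11); (2|11)=-1, (1|11)=+1; sign (−1)^0·-1^1·+1^0 = -1.
(a,b)_17: α=1, u≡11; β=3, v≡3 (mod 17); (11|17)=-1, (3|17)=-1; sign (−1)^0·-1^3·-1^1 = +1.
(-119, 5610 / ℚ) ramifies at {7, 11}: a division algebra.

[7, 11]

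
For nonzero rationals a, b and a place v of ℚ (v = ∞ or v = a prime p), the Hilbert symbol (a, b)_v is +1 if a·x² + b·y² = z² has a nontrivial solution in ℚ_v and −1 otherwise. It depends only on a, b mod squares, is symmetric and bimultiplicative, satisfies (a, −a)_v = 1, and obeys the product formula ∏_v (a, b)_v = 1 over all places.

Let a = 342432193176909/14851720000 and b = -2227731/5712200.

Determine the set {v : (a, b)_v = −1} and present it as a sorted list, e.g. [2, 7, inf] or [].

Mod squares: a ≡ 897, b ≡ -102. Check v ∈ {∞, 2, 3, 5, 11, 13, 17, 19, 23}.
v=13: a=13^-5·(≡9), b=13^-4·(≡8) mod 13; (9|13)=+1, (8|13)=-1; (−1)^{-5·-4·6}·(+1)^-4·(-1)^-5 = -1.
v=17: a=17^2·(≡8), b=17^1·(≡6) mod 17; (8|17)=+1, (6|17)=-1; (−1)^{2·1·8}·(+1)^1·(-1)^2 = +1.
v=5: a=5^-4·(≡2), b=5^-2·(≡3) mod 5; (2|5)=-1, (3|5)=-1; (−1)^{-4·-2·2}·(-1)^-2·(-1)^-4 = +1.
v=2: v_2(a)=-6, v_2(b)=-3; units ≡ 1, 5 (mod 8); ε·ε+αω+βω = 0·0+-6·1+-3·0 ≡ 0  ⇒  (a,b)_2 = +1.
v=3: a=3^3·(≡2), b=3^1·(≡2) mod 3; (2|3)=-1, (2|3)=-1; (−1)^{3·1·1}·(-1)^1·(-1)^3 = -1.
v=23: a=23^1·(≡8), b=23^0·(≡6) mod 23; (8|23)=+1, (6|23)=+1; (−1)^{1·0·11}·(+1)^0·(+1)^1 = +1.
v=19: a=19^4·(≡6), b=19^2·(≡2) mod 19; (6|19)=+1, (2|19)=-1; (−1)^{4·2·9}·(+1)^2·(-1)^4 = +1.
v=11: a=11^4·(≡7), b=11^2·(≡8) mod 11; (7|11)=-1, (8|11)=-1; (−1)^{4·2·5}·(-1)^2·(-1)^4 = +1.
v=∞: 897 > 0 and -102 < 0  ⇒  (a,b)_∞ = +1.
Ram(897, -102) = {3, 13}; no ℚ_3-point on the conic.

[3, 13]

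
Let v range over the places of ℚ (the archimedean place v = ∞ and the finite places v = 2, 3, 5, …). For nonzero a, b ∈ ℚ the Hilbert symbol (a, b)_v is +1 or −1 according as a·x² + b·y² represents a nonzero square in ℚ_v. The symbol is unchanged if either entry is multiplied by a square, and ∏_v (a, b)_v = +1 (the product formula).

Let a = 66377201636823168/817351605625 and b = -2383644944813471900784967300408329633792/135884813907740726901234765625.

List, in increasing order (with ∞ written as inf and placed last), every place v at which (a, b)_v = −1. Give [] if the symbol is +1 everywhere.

(a, b) ≡ (9282, -13) mod (ℚ^×)²; places V = {2, 3, 5, 7, 11, 13, 17, 29, 41, 43, 53, ∞}.
(a,b)_11: α=0, u≡5; β=-2, v≡9 (mod 11); (5|11)=+1, (9|11)=+1; sign (−1)^0·+1^-2·+1^0 = +1.
(a,b)_13: α=1, u≡12; β=3, v≡12 (mod 13); (12|13)=+1, (12|13)=+1; sign (−1)^0·+1^3·+1^1 = +1.
(a,b)_5: α=-4, u≡2; β=-8, v≡3 (mod 5); (2|5)=-1, (3|5)=-1; sign (−1)^0·-1^-8·-1^-4 = +1.
(a,b)_53: α=4, u≡28; β=8, v≡38 (mod 53); (28|53)=+1, (38|53)=+1; sign (−1)^0·+1^8·+1^4 = +1.
(a,b)_17: α=3, u≡13; β=8, v≡8 (mod 17); (13|17)=+1, (8|17)=+1; sign (−1)^0·+1^8·+1^3 = +1.
(a,b)_∞: sgn(9282)=+, sgn(-13)=−, so +1.
(a,b)_29: α=-4, u≡26; β=-8, v≡6 (mod 29); (26|29)=-1, (6|29)=+1; sign (−1)^0·-1^-8·+1^-4 = +1.
(a,b)_7: α=3, u≡5; β=6, v≡2 (mod 7); (5|7)=-1, (2|7)=+1; sign (−1)^0·-1^6·+1^3 = +1.
(a,b)_2: α=7, β=18; u≡1, v≡3 (mod 8); ε(u)ε(v)=0·1, αω(v)=7·1, βω(u)=18·0; sum ≡ 1  ⇒  -1.
(a,b)_43: α=-2, u≡37; β=-4, v≡12 (mod 43); (37|43)=-1, (12|43)=-1; sign (−1)^0·-1^-4·-1^-2 = +1.
(a,b)_3: α=1, u≡1; β=4, v≡2 (mod 3); (1|3)=+1, (2|3)=-1; sign (−1)^0·+1^4·-1^1 = -1.
(a,b)_41: α=0, u≡16; β=-2, v≡24 (mod 41); (16|41)=+1, (24|41)=-1; sign (−1)^0·+1^-2·-1^0 = +1.
|Ram(9282, -13)| = 2, even; anisotropic at {2, 3}.

[2, 3]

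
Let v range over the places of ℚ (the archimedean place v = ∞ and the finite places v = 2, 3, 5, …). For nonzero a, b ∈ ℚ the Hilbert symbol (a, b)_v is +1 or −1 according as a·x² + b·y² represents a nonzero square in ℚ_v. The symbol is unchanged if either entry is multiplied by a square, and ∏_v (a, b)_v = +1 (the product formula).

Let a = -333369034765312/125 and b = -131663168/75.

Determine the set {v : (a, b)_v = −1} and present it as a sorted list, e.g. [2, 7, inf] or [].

[7, 13, 47, inf]

(a, b) ≡ (-65, -36519) mod (ℚ^×)²; places V = {2, 3, 5, 7, 13, 37, 47, ∞}.
(a,b)_47: α=2, u≡43; β=1, v≡15 (mod 47); (43|47)=-1, (15|47)=-1; sign (−1)^0·-1^1·-1^2 = -1.
(a,b)_3: α=0, u≡1; β=-1, v≡1 (mod 3); (1|3)=+1, (1|3)=+1; sign (−1)^0·+1^-1·+1^0 = +1.
(a,b)_∞: sgn(-65)=−, sgn(-36519)=−, so -1.
(a,b)_13: α=3, u≡11; β=2, v≡7 (mod 13); (11|13)=-1, (7|13)=-1; sign (−1)^0·-1^2·-1^3 = -1.
(a,b)_2: α=10, β=6; u≡7, v≡1 (mod 8); ε(u)ε(v)=1·0, αω(v)=10·0, βω(u)=6·0; sum ≡ 0  ⇒  +1.
(a,b)_7: α=2, u≡3; β=1, v≡5 (mod 7); (3|7)=-1, (5|7)=-1; sign (−1)^0·-1^1·-1^2 = -1.
(a,b)_5: α=-3, u≡3; β=-2, v≡4 (mod 5); (3|5)=-1, (4|5)=+1; sign (−1)^0·-1^-2·+1^-3 = +1.
(a,b)_37: α=2, u≡7; β=1, v≡11 (mod 37); (7|37)=+1, (11|37)=+1; sign (−1)^0·+1^1·+1^2 = +1.
|Ram(-65, -36519)| = 4, even; anisotropic at {7, 13, 47, ∞}.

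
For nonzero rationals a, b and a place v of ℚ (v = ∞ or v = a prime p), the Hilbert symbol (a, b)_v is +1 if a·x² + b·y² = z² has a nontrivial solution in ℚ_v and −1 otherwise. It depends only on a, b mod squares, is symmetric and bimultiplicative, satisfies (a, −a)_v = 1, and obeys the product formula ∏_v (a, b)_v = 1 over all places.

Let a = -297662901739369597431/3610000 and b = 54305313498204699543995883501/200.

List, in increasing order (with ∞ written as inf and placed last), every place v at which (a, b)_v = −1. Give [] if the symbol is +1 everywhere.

[13, 37]

(a, b) ≡ (-307951, 58058) mod (ℚ^×)²; places V = {2, 3, 5, 7, 11, 13, 17, 19, 29, 37, 41, ∞}.
(a,b)_2: α=-4, β=-3; u≡1, v≡5 (mod 8); ε(u)ε(v)=0·0, αω(v)=-4·1, βω(u)=-3·0; sum ≡ 0  ⇒  +1.
(a,b)_3: α=4, u≡2; β=4, v≡2 (mod 3); (2|3)=-1, (2|3)=-1; sign (−1)^0·-1^4·-1^4 = +1.
(a,b)_37: α=1, u≡20; β=2, v≡24 (mod 37); (20|37)=-1, (24|37)=-1; sign (−1)^0·-1^2·-1^1 = -1.
(a,b)_∞: sgn(-307951)=−, sgn(58058)=+, so +1.
(a,b)_7: α=5, u≡2; β=5, v≡6 (mod 7); (2|7)=+1, (6|7)=-1; sign (−1)^1·+1^5·-1^5 = +1.
(a,b)_13: α=2, u≡6; β=3, v≡8 (mod 13); (6|13)=-1, (8|13)=-1; sign (−1)^0·-1^3·-1^2 = -1.
(a,b)_19: α=-2, u≡7; β=0, v≡3 (mod 19); (7|19)=+1, (3|19)=-1; sign (−1)^0·+1^0·-1^-2 = +1.
(a,b)_11: α=2, u≡4; β=3, v≡4 (mod 11); (4|11)=+1, (4|11)=+1; sign (−1)^0·+1^3·+1^2 = +1.
(a,b)_29: α=3, u≡9; β=5, v≡1 (mod 29); (9|29)=+1, (1|29)=+1; sign (−1)^0·+1^5·+1^3 = +1.
(a,b)_5: α=-4, u≡4; β=-2, v≡2 (mod 5); (4|5)=+1, (2|5)=-1; sign (−1)^0·+1^-2·-1^-4 = +1.
(a,b)_17: α=2, u≡13; β=2, v≡3 (mod 17); (13|17)=+1, (3|17)=-1; sign (−1)^0·+1^2·-1^2 = +1.
(a,b)_41: α=1, u≡4; β=2, v≡1 (mod 41); (4|41)=+1, (1|41)=+1; sign (−1)^0·+1^2·+1^1 = +1.
(-307951, 58058 / ℚ) ramifies at {13, 37}: a division algebra.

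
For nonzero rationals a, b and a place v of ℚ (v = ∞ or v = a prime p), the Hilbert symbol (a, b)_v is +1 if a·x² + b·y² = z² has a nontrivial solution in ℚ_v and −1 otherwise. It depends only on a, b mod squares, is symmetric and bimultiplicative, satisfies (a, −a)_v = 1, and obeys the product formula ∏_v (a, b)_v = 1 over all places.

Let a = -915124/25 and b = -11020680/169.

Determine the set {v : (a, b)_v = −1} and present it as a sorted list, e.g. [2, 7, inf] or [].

[11, inf]

(a, b) ≡ (-4669, -2530) mod (ℚ^×)²; places V = {2, 3, 5, 7, 11, 13, 23, 29, ∞}.
(a,b)_7: α=3, u≡5; β=0, v≡1 (mod 7); (5|7)=-1, (1|7)=+1; sign (−1)^0·-1^0·+1^3 = +1.
(a,b)_13: α=0, u≡2; β=-2, v≡5 (mod 13); (2|13)=-1, (5|13)=-1; sign (−1)^0·-1^-2·-1^0 = +1.
(a,b)_∞: sgn(-4669)=−, sgn(-2530)=−, so -1.
(a,b)_11: α=0, u≡7; β=3, v≡9 (mod 11); (7|11)=-1, (9|11)=+1; sign (−1)^0·-1^3·+1^0 = -1.
(a,b)_29: α=1, u≡1; β=0, v≡20 (mod 29); (1|29)=+1, (20|29)=+1; sign (−1)^0·+1^0·+1^1 = +1.
(a,b)_23: α=1, u≡1; β=1, v≡20 (mod 23); (1|23)=+1, (20|23)=-1; sign (−1)^1·+1^1·-1^1 = +1.
(a,b)_2: α=2, β=3; u≡3, v≡7 (mod 8); ε(u)ε(v)=1·1, αω(v)=2·0, βω(u)=3·1; sum ≡ 0  ⇒  +1.
(a,b)_3: α=0, u≡2; β=2, v≡2 (mod 3); (2|3)=-1, (2|3)=-1; sign (−1)^0·-1^2·-1^0 = +1.
(a,b)_5: α=-2, u≡1; β=1, v≡1 (mod 5); (1|5)=+1, (1|5)=+1; sign (−1)^0·+1^1·+1^-2 = +1.
(-4669, -2530 / ℚ) ramifies at {11, ∞}: a division algebra.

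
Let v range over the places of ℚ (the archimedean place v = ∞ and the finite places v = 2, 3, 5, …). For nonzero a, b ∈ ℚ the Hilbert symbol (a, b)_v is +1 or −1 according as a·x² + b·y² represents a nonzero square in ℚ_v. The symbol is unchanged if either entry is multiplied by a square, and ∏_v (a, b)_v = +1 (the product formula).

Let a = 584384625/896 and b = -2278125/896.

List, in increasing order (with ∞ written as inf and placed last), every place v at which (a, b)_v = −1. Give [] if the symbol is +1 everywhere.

(a, b) ≡ (3710, -70) mod (ℚ^×)²; places V = {2, 3, 5, 7, 11, 53, ∞}.
(a,b)_7: α=-1, u≡3; β=-1, v≡2 (mod 7); (3|7)=-1, (2|7)=+1; sign (−1)^1·-1^-1·+1^-1 = +1.
(a,b)_2: α=-7, β=-7; u≡7, v≡5 (mod 8); ε(u)ε(v)=1·0, αω(v)=-7·1, βω(u)=-7·0; sum ≡ 1  ⇒  -1.
(a,b)_5: α=3, u≡2; β=5, v≡1 (mod 5); (2|5)=-1, (1|5)=+1; sign (−1)^0·-1^5·+1^3 = -1.
(a,b)_3: α=6, u≡2; β=6, v≡2 (mod 3); (2|3)=-1, (2|3)=-1; sign (−1)^0·-1^6·-1^6 = +1.
(a,b)_11: α=2, u≡4; β=0, v≡6 (mod 11); (4|11)=+1, (6|11)=-1; sign (−1)^0·+1^0·-1^2 = +1.
(a,b)_53: α=1, u≡52; β=0, v≡37 (mod 53); (52|53)=+1, (37|53)=+1; sign (−1)^0·+1^0·+1^1 = +1.
(a,b)_∞: sgn(3710)=+, sgn(-70)=−, so +1.
Ram(3710, -70) = {2, 5}; no ℚ_2-point on the conic.

[2, 5]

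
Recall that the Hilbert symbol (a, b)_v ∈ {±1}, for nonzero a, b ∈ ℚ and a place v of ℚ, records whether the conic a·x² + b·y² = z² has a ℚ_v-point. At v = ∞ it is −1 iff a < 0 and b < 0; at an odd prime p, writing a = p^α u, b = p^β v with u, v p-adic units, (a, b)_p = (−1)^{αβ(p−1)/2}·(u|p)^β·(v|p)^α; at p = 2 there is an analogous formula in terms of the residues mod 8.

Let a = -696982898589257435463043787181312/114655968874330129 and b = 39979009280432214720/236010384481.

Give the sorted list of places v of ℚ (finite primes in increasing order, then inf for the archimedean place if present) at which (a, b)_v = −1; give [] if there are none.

Mod squares: a ≡ -13, b ≡ 443555. Check v ∈ {∞, 2, 3, 5, 7, 13, 17, 19, 23, 29, 41}.
v=3: a=3^14·(≡2), b=3^8·(≡2) mod 3; (2|3)=-1, (2|3)=-1; (−1)^{14·8·1}·(-1)^8·(-1)^14 = +1.
v=19: a=19^2·(≡9), b=19^1·(≡14) mod 19; (9|19)=+1, (14|19)=-1; (−1)^{2·1·9}·(+1)^1·(-1)^2 = +1.
v=29: a=29^2·(≡25), b=29^1·(≡19) mod 29; (25|29)=+1, (19|29)=-1; (−1)^{2·1·14}·(+1)^1·(-1)^2 = +1.
v=17: a=17^-6·(≡16), b=17^-4·(≡4) mod 17; (16|17)=+1, (4|17)=+1; (−1)^{-6·-4·8}·(+1)^-4·(+1)^-6 = +1.
v=2: v_2(a)=8, v_2(b)=6; units ≡ 3, 3 (mod 8); ε·ε+αω+βω = 1·1+8·1+6·1 ≡ 1  ⇒  (a,b)_2 = -1.
v=∞: -13 < 0 and 443555 > 0  ⇒  (a,b)_∞ = +1.
v=7: a=7^8·(≡4), b=7^5·(≡2) mod 7; (4|7)=+1, (2|7)=+1; (−1)^{8·5·3}·(+1)^5·(+1)^8 = +1.
v=5: a=5^0·(≡2), b=5^1·(≡4) mod 5; (2|5)=-1, (4|5)=+1; (−1)^{0·1·2}·(-1)^1·(+1)^0 = -1.
v=23: a=23^6·(≡5), b=23^3·(≡5) mod 23; (5|23)=-1, (5|23)=-1; (−1)^{6·3·11}·(-1)^3·(-1)^6 = -1.
v=41: a=41^-6·(≡24), b=41^-4·(≡12) mod 41; (24|41)=-1, (12|41)=-1; (−1)^{-6·-4·20}·(-1)^-4·(-1)^-6 = +1.
v=13: a=13^3·(≡4), b=13^2·(≡5) mod 13; (4|13)=+1, (5|13)=-1; (−1)^{3·2·6}·(+1)^2·(-1)^3 = -1.
(-13, 443555 / ℚ) ramifies at {2, 5, 13, 23}: a division algebra.

[2, 5, 13, 23]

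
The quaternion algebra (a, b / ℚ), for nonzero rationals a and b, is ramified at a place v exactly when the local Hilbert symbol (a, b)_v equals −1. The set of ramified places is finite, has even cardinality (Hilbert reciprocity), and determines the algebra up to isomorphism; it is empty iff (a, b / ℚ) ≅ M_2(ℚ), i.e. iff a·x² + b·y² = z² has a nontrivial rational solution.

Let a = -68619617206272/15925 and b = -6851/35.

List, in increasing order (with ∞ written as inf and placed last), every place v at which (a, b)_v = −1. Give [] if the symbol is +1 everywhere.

[2, 3, 7, 17, 31, inf]

Mod squares: a ≡ -52026, b ≡ -239785. Check v ∈ {∞, 2, 3, 5, 7, 11, 13, 17, 23, 29, 31}.
v=29: a=29^1·(≡4), b=29^0·(≡23) mod 29; (4|29)=+1, (23|29)=+1; (−1)^{1·0·14}·(+1)^0·(+1)^1 = +1.
v=17: a=17^0·(≡5), b=17^1·(≡5) mod 17; (5|17)=-1, (5|17)=-1; (−1)^{0·1·8}·(-1)^1·(-1)^0 = -1.
v=7: a=7^-2·(≡5), b=7^-1·(≡6) mod 7; (5|7)=-1, (6|7)=-1; (−1)^{-2·-1·3}·(-1)^-1·(-1)^-2 = -1.
v=∞: -52026 < 0 and -239785 < 0  ⇒  (a,b)_∞ = -1.
v=5: a=5^-2·(≡4), b=5^-1·(≡2) mod 5; (4|5)=+1, (2|5)=-1; (−1)^{-2·-1·2}·(+1)^-1·(-1)^-2 = +1.
v=13: a=13^-1·(≡8), b=13^1·(≡5) mod 13; (8|13)=-1, (5|13)=-1; (−1)^{-1·1·6}·(-1)^1·(-1)^-1 = +1.
v=11: a=11^2·(≡1), b=11^0·(≡1) mod 11; (1|11)=+1, (1|11)=+1; (−1)^{2·0·5}·(+1)^0·(+1)^2 = +1.
v=2: v_2(a)=15, v_2(b)=0; units ≡ 3, 7 (mod 8); ε·ε+αω+βω = 1·1+15·0+0·1 ≡ 1  ⇒  (a,b)_2 = -1.
v=3: a=3^3·(≡1), b=3^0·(≡2) mod 3; (1|3)=+1, (2|3)=-1; (−1)^{3·0·1}·(+1)^0·(-1)^3 = -1.
v=23: a=23^1·(≡15), b=23^0·(≡6) mod 23; (15|23)=-1, (6|23)=+1; (−1)^{1·0·11}·(-1)^0·(+1)^1 = +1.
v=31: a=31^2·(≡11), b=31^1·(≡30) mod 31; (11|31)=-1, (30|31)=-1; (−1)^{2·1·15}·(-1)^1·(-1)^2 = -1.
Ram(-52026, -239785) = {2, 3, 7, 17, 31, ∞}; no ℚ_2-point on the conic.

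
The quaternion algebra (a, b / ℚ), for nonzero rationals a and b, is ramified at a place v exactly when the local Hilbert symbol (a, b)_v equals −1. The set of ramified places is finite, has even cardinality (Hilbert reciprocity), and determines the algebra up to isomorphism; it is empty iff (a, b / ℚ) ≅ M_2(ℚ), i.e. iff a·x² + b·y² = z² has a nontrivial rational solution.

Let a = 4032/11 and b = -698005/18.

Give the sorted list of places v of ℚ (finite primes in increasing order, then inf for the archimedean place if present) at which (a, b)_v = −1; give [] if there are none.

Mod squares: a ≡ 77, b ≡ -28490. Check v ∈ {∞, 2, 3, 5, 7, 11, 37}.
v=3: a=3^2·(≡2), b=3^-2·(≡1) mod 3; (2|3)=-1, (1|3)=+1; (−1)^{2·-2·1}·(-1)^-2·(+1)^2 = +1.
v=37: a=37^0·(≡10), b=37^1·(≡27) mod 37; (10|37)=+1, (27|37)=+1; (−1)^{0·1·18}·(+1)^1·(+1)^0 = +1.
v=2: v_2(a)=6, v_2(b)=-1; units ≡ 5, 3 (mod 8); ε·ε+αω+βω = 0·1+6·1+-1·1 ≡ 1  ⇒  (a,b)_2 = -1.
v=7: a=7^1·(≡4), b=7^3·(≡4) mod 7; (4|7)=+1, (4|7)=+1; (−1)^{1·3·3}·(+1)^3·(+1)^1 = -1.
v=∞: 77 > 0 and -28490 < 0  ⇒  (a,b)_∞ = +1.
v=11: a=11^-1·(≡6), b=11^1·(≡10) mod 11; (6|11)=-1, (10|11)=-1; (−1)^{-1·1·5}·(-1)^1·(-1)^-1 = -1.
v=5: a=5^0·(≡2), b=5^1·(≡3) mod 5; (2|5)=-1, (3|5)=-1; (−1)^{0·1·2}·(-1)^1·(-1)^0 = -1.
Ram(77, -28490) = {2, 5, 7, 11}; no ℚ_2-point on the conic.

[2, 5, 7, 11]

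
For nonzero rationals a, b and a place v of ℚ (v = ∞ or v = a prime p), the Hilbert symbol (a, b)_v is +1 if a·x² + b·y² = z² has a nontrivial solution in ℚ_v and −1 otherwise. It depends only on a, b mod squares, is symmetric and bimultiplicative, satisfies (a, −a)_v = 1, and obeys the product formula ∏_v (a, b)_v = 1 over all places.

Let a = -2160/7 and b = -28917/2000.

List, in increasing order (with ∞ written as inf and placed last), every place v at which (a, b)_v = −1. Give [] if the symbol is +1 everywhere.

Mod squares: a ≡ -105, b ≡ -1785. Check v ∈ {∞, 2, 3, 5, 7, 17}.
v=5: a=5^1·(≡4), b=5^-3·(≡3) mod 5; (4|5)=+1, (3|5)=-1; (−1)^{1·-3·2}·(+1)^-3·(-1)^1 = -1.
v=7: a=7^-1·(≡3), b=7^1·(≡4) mod 7; (3|7)=-1, (4|7)=+1; (−1)^{-1·1·3}·(-1)^1·(+1)^-1 = +1.
v=17: a=17^0·(≡12), b=17^1·(≡3) mod 17; (12|17)=-1, (3|17)=-1; (−1)^{0·1·8}·(-1)^1·(-1)^0 = -1.
v=2: v_2(a)=4, v_2(b)=-4; units ≡ 7, 7 (mod 8); ε·ε+αω+βω = 1·1+4·0+-4·0 ≡ 1  ⇒  (a,b)_2 = -1.
v=3: a=3^3·(≡1), b=3^5·(≡2) mod 3; (1|3)=+1, (2|3)=-1; (−1)^{3·5·1}·(+1)^5·(-1)^3 = +1.
v=∞: -105 < 0 and -1785 < 0  ⇒  (a,b)_∞ = -1.
(-105, -1785 / ℚ) ramifies at {2, 5, 17, ∞}: a division algebra.

[2, 5, 17, inf]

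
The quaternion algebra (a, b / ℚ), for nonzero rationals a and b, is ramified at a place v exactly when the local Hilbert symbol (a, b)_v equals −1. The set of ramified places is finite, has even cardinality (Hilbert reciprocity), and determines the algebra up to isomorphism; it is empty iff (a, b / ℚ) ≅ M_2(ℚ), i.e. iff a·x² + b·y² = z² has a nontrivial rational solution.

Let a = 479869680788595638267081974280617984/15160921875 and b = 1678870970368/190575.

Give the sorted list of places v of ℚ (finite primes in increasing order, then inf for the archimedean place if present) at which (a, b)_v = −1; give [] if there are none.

[2, 11, 17, 41, 47, 53]

(a, b) ≡ (9784198210094, 620494) mod (ℚ^×)²; places V = {2, 3, 5, 7, 11, 17, 23, 37, 41, 43, 47, 53, ∞}.
(a,b)_23: α=3, u≡9; β=1, v≡22 (mod 23); (9|23)=+1, (22|23)=-1; sign (−1)^1·+1^1·-1^3 = +1.
(a,b)_∞: sgn(9784198210094)=+, sgn(620494)=+, so +1.
(a,b)_3: α=-6, u≡2; β=-2, v≡1 (mod 3); (2|3)=-1, (1|3)=+1; sign (−1)^0·-1^-2·+1^-6 = +1.
(a,b)_53: α=1, u≡20; β=0, v≡34 (mod 53); (20|53)=-1, (34|53)=-1; sign (−1)^0·-1^0·-1^1 = -1.
(a,b)_43: α=1, u≡22; β=0, v≡9 (mod 43); (22|43)=-1, (9|43)=+1; sign (−1)^0·-1^0·+1^1 = +1.
(a,b)_11: α=-3, u≡7; β=-2, v≡10 (mod 11); (7|11)=-1, (10|11)=-1; sign (−1)^0·-1^-2·-1^-3 = -1.
(a,b)_7: α=3, u≡5; β=-1, v≡2 (mod 7); (5|7)=-1, (2|7)=+1; sign (−1)^1·-1^-1·+1^3 = +1.
(a,b)_2: α=27, β=17; u≡7, v≡7 (mod 8); ε(u)ε(v)=1·1, αω(v)=27·0, βω(u)=17·0; sum ≡ 1  ⇒  -1.
(a,b)_41: α=3, u≡22; β=1, v≡2 (mod 41); (22|41)=-1, (2|41)=+1; sign (−1)^0·-1^1·+1^3 = -1.
(a,b)_47: α=3, u≡42; β=1, v≡9 (mod 47); (42|47)=+1, (9|47)=+1; sign (−1)^1·+1^1·+1^3 = -1.
(a,b)_5: α=-6, u≡1; β=-2, v≡1 (mod 5); (1|5)=+1, (1|5)=+1; sign (−1)^0·+1^-2·+1^-6 = +1.
(a,b)_17: α=5, u≡12; β=2, v≡11 (mod 17); (12|17)=-1, (11|17)=-1; sign (−1)^0·-1^2·-1^5 = -1.
(a,b)_37: α=1, u≡1; β=0, v≡3 (mod 37); (1|37)=+1, (3|37)=+1; sign (−1)^0·+1^0·+1^1 = +1.
Ram(9784198210094, 620494) = {2, 11, 17, 41, 47, 53}; no ℚ_2-point on the conic.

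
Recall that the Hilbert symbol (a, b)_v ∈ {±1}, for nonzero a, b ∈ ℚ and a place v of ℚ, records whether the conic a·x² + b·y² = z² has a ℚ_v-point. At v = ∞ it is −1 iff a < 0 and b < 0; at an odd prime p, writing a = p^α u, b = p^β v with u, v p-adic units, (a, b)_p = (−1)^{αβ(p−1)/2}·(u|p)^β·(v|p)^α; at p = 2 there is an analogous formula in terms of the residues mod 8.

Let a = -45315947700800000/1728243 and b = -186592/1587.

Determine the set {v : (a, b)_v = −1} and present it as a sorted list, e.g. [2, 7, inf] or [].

(a, b) ≡ (-510, -714) mod (ℚ^×)²; places V = {2, 3, 5, 7, 11, 17, 23, ∞}.
(a,b)_7: α=8, u≡4; β=3, v≡6 (mod 7); (4|7)=+1, (6|7)=-1; sign (−1)^0·+1^3·-1^8 = +1.
(a,b)_2: α=9, β=5; u≡1, v≡3 (mod 8); ε(u)ε(v)=0·1, αω(v)=9·1, βω(u)=5·0; sum ≡ 1  ⇒  -1.
(a,b)_11: α=-2, u≡8; β=0, v≡4 (mod 11); (8|11)=-1, (4|11)=+1; sign (−1)^0·-1^0·+1^-2 = +1.
(a,b)_3: α=-3, u≡1; β=-1, v≡2 (mod 3); (1|3)=+1, (2|3)=-1; sign (−1)^1·+1^-1·-1^-3 = +1.
(a,b)_17: α=3, u≡16; β=1, v≡1 (mod 17); (16|17)=+1, (1|17)=+1; sign (−1)^0·+1^1·+1^3 = +1.
(a,b)_∞: sgn(-510)=−, sgn(-714)=−, so -1.
(a,b)_23: α=-2, u≡11; β=-2, v≡10 (mod 23); (11|23)=-1, (10|23)=-1; sign (−1)^0·-1^-2·-1^-2 = +1.
(a,b)_5: α=5, u≡3; β=0, v≡4 (mod 5); (3|5)=-1, (4|5)=+1; sign (−1)^0·-1^0·+1^5 = +1.
(-510, -714 / ℚ) ramifies at {2, ∞}: a division algebra.

[2, inf]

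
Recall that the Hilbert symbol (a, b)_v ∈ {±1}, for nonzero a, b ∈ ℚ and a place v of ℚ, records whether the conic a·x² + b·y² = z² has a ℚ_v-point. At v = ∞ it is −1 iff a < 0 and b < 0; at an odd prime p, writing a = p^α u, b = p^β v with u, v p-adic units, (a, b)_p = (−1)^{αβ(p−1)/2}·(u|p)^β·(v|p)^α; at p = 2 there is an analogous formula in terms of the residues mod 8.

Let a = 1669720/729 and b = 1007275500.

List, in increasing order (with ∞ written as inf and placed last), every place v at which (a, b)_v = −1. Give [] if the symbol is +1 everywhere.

[7, 11, 17, 19]

(a, b) ≡ (2470, 124355) mod (ℚ^×)²; places V = {2, 3, 5, 7, 11, 13, 17, 19, ∞}.
(a,b)_19: α=1, u≡17; β=1, v≡16 (mod 19); (17|19)=+1, (16|19)=+1; sign (−1)^1·+1^1·+1^1 = -1.
(a,b)_7: α=0, u≡3; β=1, v≡6 (mod 7); (3|7)=-1, (6|7)=-1; sign (−1)^0·-1^1·-1^0 = -1.
(a,b)_13: α=3, u≡6; β=0, v≡10 (mod 13); (6|13)=-1, (10|13)=+1; sign (−1)^0·-1^0·+1^3 = +1.
(a,b)_17: α=0, u≡10; β=1, v≡6 (mod 17); (10|17)=-1, (6|17)=-1; sign (−1)^0·-1^1·-1^0 = -1.
(a,b)_11: α=0, u≡10; β=1, v≡10 (mod 11); (10|11)=-1, (10|11)=-1; sign (−1)^0·-1^1·-1^0 = -1.
(a,b)_3: α=-6, u≡1; β=4, v≡2 (mod 3); (1|3)=+1, (2|3)=-1; sign (−1)^0·+1^4·-1^-6 = +1.
(a,b)_2: α=3, β=2; u≡3, v≡3 (mod 8); ε(u)ε(v)=1·1, αω(v)=3·1, βω(u)=2·1; sum ≡ 0  ⇒  +1.
(a,b)_∞: sgn(2470)=+, sgn(124355)=+, so +1.
(a,b)_5: α=1, u≡1; β=3, v≡4 (mod 5); (1|5)=+1, (4|5)=+1; sign (−1)^0·+1^3·+1^1 = +1.
Ram(2470, 124355) = {7, 11, 17, 19}; no ℚ_7-point on the conic.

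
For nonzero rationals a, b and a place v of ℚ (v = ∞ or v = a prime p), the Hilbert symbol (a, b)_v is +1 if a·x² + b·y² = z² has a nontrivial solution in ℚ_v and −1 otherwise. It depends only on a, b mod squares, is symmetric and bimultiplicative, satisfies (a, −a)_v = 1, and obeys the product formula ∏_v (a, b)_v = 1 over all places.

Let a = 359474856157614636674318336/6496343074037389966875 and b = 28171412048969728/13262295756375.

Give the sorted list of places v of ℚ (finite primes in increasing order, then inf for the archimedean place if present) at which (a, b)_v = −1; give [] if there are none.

(a, b) ≡ (33, 665) mod (ℚ^×)²; places V = {2, 3, 5, 7, 11, 19, 23, ∞}.
(a,b)_19: α=-8, u≡8; β=-5, v≡7 (mod 19); (8|19)=-1, (7|19)=+1; sign (−1)^0·-1^-5·+1^-8 = -1.
(a,b)_11: α=7, u≡3; β=4, v≡9 (mod 11); (3|11)=+1, (9|11)=+1; sign (−1)^0·+1^4·+1^7 = +1.
(a,b)_∞: sgn(33)=+, sgn(665)=+, so +1.
(a,b)_3: α=-7, u≡2; β=-4, v≡2 (mod 3); (2|3)=-1, (2|3)=-1; sign (−1)^0·-1^-4·-1^-7 = -1.
(a,b)_5: α=-4, u≡3; β=-3, v≡3 (mod 5); (3|5)=-1, (3|5)=-1; sign (−1)^0·-1^-3·-1^-4 = -1.
(a,b)_2: α=64, β=38; u≡1, v≡1 (mod 8); ε(u)ε(v)=0·0, αω(v)=64·0, βω(u)=38·0; sum ≡ 0  ⇒  +1.
(a,b)_23: α=-4, u≡14; β=-2, v≡22 (mod 23); (14|23)=-1, (22|23)=-1; sign (−1)^0·-1^-2·-1^-4 = +1.
(a,b)_7: α=0, u≡6; β=1, v≡2 (mod 7); (6|7)=-1, (2|7)=+1; sign (−1)^0·-1^1·+1^0 = -1.
(33, 665 / ℚ) ramifies at {3, 5, 7, 19}: a division algebra.

[3, 5, 7, 19]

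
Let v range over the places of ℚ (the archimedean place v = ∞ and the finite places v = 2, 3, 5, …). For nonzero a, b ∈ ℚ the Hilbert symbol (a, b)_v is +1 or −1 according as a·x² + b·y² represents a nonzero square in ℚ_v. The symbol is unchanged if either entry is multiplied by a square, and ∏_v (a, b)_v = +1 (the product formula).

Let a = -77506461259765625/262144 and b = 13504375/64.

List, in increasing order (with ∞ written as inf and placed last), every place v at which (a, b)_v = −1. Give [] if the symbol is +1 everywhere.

Mod squares: a ≡ -17, b ≡ 21607. Check v ∈ {∞, 2, 5, 17, 31, 41}.
v=∞: -17 < 0 and 21607 > 0  ⇒  (a,b)_∞ = +1.
v=31: a=31^2·(≡8), b=31^1·(≡22) mod 31; (8|31)=+1, (22|31)=-1; (−1)^{2·1·15}·(+1)^1·(-1)^2 = +1.
v=2: v_2(a)=-18, v_2(b)=-6; units ≡ 7, 7 (mod 8); ε·ε+αω+βω = 1·1+-18·0+-6·0 ≡ 1  ⇒  (a,b)_2 = -1.
v=41: a=41^2·(≡29), b=41^1·(≡17) mod 41; (29|41)=-1, (17|41)=-1; (−1)^{2·1·20}·(-1)^1·(-1)^2 = -1.
v=5: a=5^10·(≡3), b=5^4·(≡3) mod 5; (3|5)=-1, (3|5)=-1; (−1)^{10·4·2}·(-1)^4·(-1)^10 = +1.
v=17: a=17^3·(≡15), b=17^1·(≡13) mod 17; (15|17)=+1, (13|17)=+1; (−1)^{3·1·8}·(+1)^1·(+1)^3 = +1.
|Ram(-17, 21607)| = 2, even; anisotropic at {2, 41}.

[2, 41]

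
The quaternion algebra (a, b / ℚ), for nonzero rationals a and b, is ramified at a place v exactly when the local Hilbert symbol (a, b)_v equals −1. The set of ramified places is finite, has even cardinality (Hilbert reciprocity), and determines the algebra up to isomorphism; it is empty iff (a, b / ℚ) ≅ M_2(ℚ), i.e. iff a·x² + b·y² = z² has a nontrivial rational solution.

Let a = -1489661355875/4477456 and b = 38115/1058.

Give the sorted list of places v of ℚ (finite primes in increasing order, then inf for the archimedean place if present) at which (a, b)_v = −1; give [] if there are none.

Mod squares: a ≡ -35, b ≡ 70. Check v ∈ {∞, 2, 3, 5, 7, 11, 23, 31}.
v=3: a=3^0·(≡1), b=3^2·(≡1) mod 3; (1|3)=+1, (1|3)=+1; (−1)^{0·2·1}·(+1)^2·(+1)^0 = +1.
v=11: a=11^6·(≡4), b=11^2·(≡9) mod 11; (4|11)=+1, (9|11)=+1; (−1)^{6·2·5}·(+1)^2·(+1)^6 = +1.
v=23: a=23^-4·(≡10), b=23^-2·(≡2) mod 23; (10|23)=-1, (2|23)=+1; (−1)^{-4·-2·11}·(-1)^-2·(+1)^-4 = +1.
v=2: v_2(a)=-4, v_2(b)=-1; units ≡ 5, 3 (mod 8); ε·ε+αω+βω = 0·1+-4·1+-1·1 ≡ 1  ⇒  (a,b)_2 = -1.
v=5: a=5^3·(≡3), b=5^1·(≡1) mod 5; (3|5)=-1, (1|5)=+1; (−1)^{3·1·2}·(-1)^1·(+1)^3 = -1.
v=7: a=7^1·(≡4), b=7^1·(≡6) mod 7; (4|7)=+1, (6|7)=-1; (−1)^{1·1·3}·(+1)^1·(-1)^1 = +1.
v=∞: -35 < 0 and 70 > 0  ⇒  (a,b)_∞ = +1.
v=31: a=31^2·(≡17), b=31^0·(≡4) mod 31; (17|31)=-1, (4|31)=+1; (−1)^{2·0·15}·(-1)^0·(+1)^2 = +1.
|Ram(-35, 70)| = 2, even; anisotropic at {2, 5}.

[2, 5]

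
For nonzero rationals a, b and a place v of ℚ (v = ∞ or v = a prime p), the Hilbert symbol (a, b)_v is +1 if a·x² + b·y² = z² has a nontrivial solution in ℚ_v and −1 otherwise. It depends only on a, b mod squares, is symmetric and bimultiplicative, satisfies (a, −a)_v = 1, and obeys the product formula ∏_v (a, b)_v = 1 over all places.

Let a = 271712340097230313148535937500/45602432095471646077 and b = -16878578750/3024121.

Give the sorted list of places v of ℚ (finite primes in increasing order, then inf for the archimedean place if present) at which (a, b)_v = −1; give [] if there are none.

Mod squares: a ≡ 3219, b ≡ -9614. Check v ∈ {∞, 2, 3, 5, 7, 11, 17, 19, 23, 29, 37, 43, 47, 53}.
v=53: a=53^4·(≡18), b=53^2·(≡41) mod 53; (18|53)=-1, (41|53)=-1; (−1)^{4·2·26}·(-1)^2·(-1)^4 = +1.
v=11: a=11^4·(≡8), b=11^1·(≡7) mod 11; (8|11)=-1, (7|11)=-1; (−1)^{4·1·5}·(-1)^1·(-1)^4 = -1.
v=47: a=47^-6·(≡31), b=47^-2·(≡25) mod 47; (31|47)=-1, (25|47)=+1; (−1)^{-6·-2·23}·(-1)^-2·(+1)^-6 = +1.
v=29: a=29^1·(≡7), b=29^0·(≡3) mod 29; (7|29)=+1, (3|29)=-1; (−1)^{1·0·14}·(+1)^0·(-1)^1 = -1.
v=17: a=17^-4·(≡6), b=17^0·(≡1) mod 17; (6|17)=-1, (1|17)=+1; (−1)^{-4·0·8}·(-1)^0·(+1)^-4 = +1.
v=7: a=7^2·(≡6), b=7^0·(≡1) mod 7; (6|7)=-1, (1|7)=+1; (−1)^{2·0·3}·(-1)^0·(+1)^2 = +1.
v=43: a=43^2·(≡22), b=43^0·(≡2) mod 43; (22|43)=-1, (2|43)=-1; (−1)^{2·0·21}·(-1)^0·(-1)^2 = +1.
v=37: a=37^-3·(≡35), b=37^-2·(≡17) mod 37; (35|37)=-1, (17|37)=-1; (−1)^{-3·-2·18}·(-1)^-2·(-1)^-3 = -1.
v=3: a=3^1·(≡2), b=3^0·(≡1) mod 3; (2|3)=-1, (1|3)=+1; (−1)^{1·0·1}·(-1)^0·(+1)^1 = +1.
v=2: v_2(a)=2, v_2(b)=1; units ≡ 3, 1 (mod 8); ε·ε+αω+βω = 1·0+2·0+1·1 ≡ 1  ⇒  (a,b)_2 = -1.
v=19: a=19^2·(≡13), b=19^1·(≡16) mod 19; (13|19)=-1, (16|19)=+1; (−1)^{2·1·9}·(-1)^1·(+1)^2 = -1.
v=23: a=23^2·(≡21), b=23^1·(≡19) mod 23; (21|23)=-1, (19|23)=-1; (−1)^{2·1·11}·(-1)^1·(-1)^2 = -1.
v=∞: 3219 > 0 and -9614 < 0  ⇒  (a,b)_∞ = +1.
v=5: a=5^8·(≡1), b=5^4·(≡4) mod 5; (1|5)=+1, (4|5)=+1; (−1)^{8·4·2}·(+1)^4·(+1)^8 = +1.
Ram(3219, -9614) = {2, 11, 19, 23, 29, 37}; no ℚ_2-point on the conic.

[2, 11, 19, 23, 29, 37]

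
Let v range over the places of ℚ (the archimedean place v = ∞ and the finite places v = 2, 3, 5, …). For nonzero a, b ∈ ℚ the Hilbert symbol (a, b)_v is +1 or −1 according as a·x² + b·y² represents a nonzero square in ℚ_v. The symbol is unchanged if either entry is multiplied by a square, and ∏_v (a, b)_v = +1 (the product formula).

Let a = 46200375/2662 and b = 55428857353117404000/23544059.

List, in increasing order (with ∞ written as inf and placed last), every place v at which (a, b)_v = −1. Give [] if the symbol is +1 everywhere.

(a, b) ≡ (330, 4290) mod (ℚ^×)²; places V = {2, 3, 5, 7, 11, 13, 17, 19, ∞}.
(a,b)_11: α=-3, u≡6; β=-3, v≡9 (mod 11); (6|11)=-1, (9|11)=+1; sign (−1)^1·-1^-3·+1^-3 = +1.
(a,b)_2: α=-1, β=5; u≡5, v≡1 (mod 8); ε(u)ε(v)=0·0, αω(v)=-1·0, βω(u)=5·1; sum ≡ 1  ⇒  -1.
(a,b)_5: α=3, u≡4; β=3, v≡3 (mod 5); (4|5)=+1, (3|5)=-1; sign (−1)^0·+1^3·-1^3 = -1.
(a,b)_3: α=7, u≡2; β=17, v≡2 (mod 3); (2|3)=-1, (2|3)=-1; sign (−1)^1·-1^17·-1^7 = -1.
(a,b)_∞: sgn(330)=+, sgn(4290)=+, so +1.
(a,b)_17: α=0, u≡7; β=2, v≡10 (mod 17); (7|17)=-1, (10|17)=-1; sign (−1)^0·-1^2·-1^0 = +1.
(a,b)_7: α=0, u≡2; β=-2, v≡3 (mod 7); (2|7)=+1, (3|7)=-1; sign (−1)^0·+1^-2·-1^0 = +1.
(a,b)_13: α=2, u≡5; β=5, v≡8 (mod 13); (5|13)=-1, (8|13)=-1; sign (−1)^0·-1^5·-1^2 = -1.
(a,b)_19: α=0, u≡16; β=-2, v≡2 (mod 19); (16|19)=+1, (2|19)=-1; sign (−1)^0·+1^-2·-1^0 = +1.
Ram(330, 4290) = {2, 3, 5, 13}; no ℚ_2-point on the conic.

[2, 3, 5, 13]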